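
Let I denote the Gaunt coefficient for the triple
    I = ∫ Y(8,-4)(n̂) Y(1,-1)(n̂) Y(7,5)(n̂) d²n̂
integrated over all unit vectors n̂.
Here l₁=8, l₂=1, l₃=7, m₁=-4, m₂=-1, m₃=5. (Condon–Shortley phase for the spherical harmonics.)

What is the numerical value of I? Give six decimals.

Checks pass: Σm=0; 16 even; l₃=7∈[7,9].
(2·8+1)(2·1+1)(2·7+1) = 765
Δ: 2! 14! 0! / 17! → 1/2040
sum: t=1:−1/25401600 = -1/25401600
3j²(8 1 7; 0 0 0) = Δ·Π!·Σ² = 8/255  (sign +1)
sum: t=0:+1/1916006400 = 1/1916006400
3j²(8 1 7; -4 -1 5) = Δ·Π!·Σ² = 1/340  (sign +1)
combine: 4πI² = 765·8/255·1/340 = 6/85
take √, sign +1: I = 0.07494820

0.074948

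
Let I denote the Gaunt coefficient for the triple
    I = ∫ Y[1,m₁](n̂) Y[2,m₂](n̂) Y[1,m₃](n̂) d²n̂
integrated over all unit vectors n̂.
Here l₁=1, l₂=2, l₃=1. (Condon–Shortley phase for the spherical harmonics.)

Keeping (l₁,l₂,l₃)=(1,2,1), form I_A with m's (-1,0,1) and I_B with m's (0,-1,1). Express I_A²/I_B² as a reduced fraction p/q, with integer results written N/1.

Same 1,2,1: normalisation and zero-m 3j drop out of the ratio.
A: Δ: 2! 0! 2! / 5! → 1/30; sum: t=2:+1/4 = 1/4; 3j²(1 2 1; -1 0 1) = Δ·Π!·Σ² = 1/30  (sign +1)
B: Δ: 2! 0! 2! / 5! → 1/30; sum: t=1:−1/2 = -1/2; 3j²(1 2 1; 0 -1 1) = Δ·Π!·Σ² = 1/10  (sign -1)
I_A²/I_B² = (1/30)/(1/10) = 1/3

1/3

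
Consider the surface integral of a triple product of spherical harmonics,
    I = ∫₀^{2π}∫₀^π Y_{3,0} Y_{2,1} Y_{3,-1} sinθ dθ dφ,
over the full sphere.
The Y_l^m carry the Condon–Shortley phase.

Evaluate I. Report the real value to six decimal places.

Checks pass: Σm=0; 8 even; l₃=3∈[1,5].
(2·3+1)(2·2+1)(2·3+1) = 245
Δ: 2! 4! 2! / 9! → 1/3780
sum: t=0:+1/24 t=1:−1/4 t=2:+1/24 = -1/6
3j²(3 2 3; 0 0 0) = Δ·Π!·Σ² = 4/105  (sign +1)
sum: t=1:−1/8 t=2:+1/12 = -1/24
3j²(3 2 3; 0 1 -1) = Δ·Π!·Σ² = 1/210  (sign -1)
combine: 4πI² = 245·4/105·1/210 = 2/45
take √, sign -1: I = -0.05947080

-0.059471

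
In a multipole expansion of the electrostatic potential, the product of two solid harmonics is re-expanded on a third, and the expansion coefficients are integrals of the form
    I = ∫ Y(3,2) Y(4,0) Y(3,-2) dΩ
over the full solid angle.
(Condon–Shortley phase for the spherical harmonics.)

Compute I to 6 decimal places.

Rules hold: Σm=0, L=10 even, 1≤3≤7.
N = 7·9·7 = 441
Δ = 4!·2!·4!/11! = 1/34650
Racah Σ t=1..3: t=1:−1/72 t=2:+1/16 t=3:−1/72 = 5/144
⇒ 3j(3 4 3; 0 0 0)² = 2/77, sgn -1
Racah Σ t=0..1: t=0:+1/576 t=1:−1/72 = -7/576
⇒ 3j(3 4 3; 2 0 -2)² = 7/198, sgn +1
4πI² = N·(3j₀)²·(3jₘ)² = 49/121
I = -1·√(0.404959/4π) = -0.17951487

-0.179515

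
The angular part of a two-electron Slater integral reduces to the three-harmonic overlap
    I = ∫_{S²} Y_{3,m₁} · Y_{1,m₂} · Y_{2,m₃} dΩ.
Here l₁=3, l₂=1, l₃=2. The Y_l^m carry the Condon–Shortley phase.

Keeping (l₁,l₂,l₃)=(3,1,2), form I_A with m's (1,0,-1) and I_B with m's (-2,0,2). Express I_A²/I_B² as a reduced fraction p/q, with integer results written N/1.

l's match ⇒ only the (l;m) 3-j factors differ between A and B.
A: triangle coeff Δ(3,1,2) = 1/105; Σ_t [1,1]: t=1:−1/6 = -1/6; (3j)²=8/105 [(3 1 2; 1 0 -1)], sign=+1
B: triangle coeff Δ(3,1,2) = 1/105; Σ_t [1,1]: t=1:−1/24 = -1/24; (3j)²=1/21 [(3 1 2; -2 0 2)], sign=-1
I_A²/I_B² = (8/105)/(1/21) = 8/5

8/5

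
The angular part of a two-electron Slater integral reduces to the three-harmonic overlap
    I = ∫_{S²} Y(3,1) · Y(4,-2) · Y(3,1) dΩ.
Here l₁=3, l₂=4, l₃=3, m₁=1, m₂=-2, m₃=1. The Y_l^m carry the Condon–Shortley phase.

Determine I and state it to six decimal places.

0.162193

Checks pass: Σm=0; 10 even; l₃=3∈[1,7].
(2·3+1)(2·4+1)(2·3+1) = 441
Δ: 4! 2! 4! / 11! → 1/34650
sum: t=1:−1/72 t=2:+1/16 t=3:−1/72 = 5/144
3j²(3 4 3; 0 0 0) = Δ·Π!·Σ² = 2/77  (sign -1)
sum: t=0:+1/192 t=1:−1/36 t=2:+1/192 = -5/288
3j²(3 4 3; 1 -2 1) = Δ·Π!·Σ² = 20/693  (sign -1)
combine: 4πI² = 441·2/77·20/693 = 40/121
take √, sign +1: I = 0.16219310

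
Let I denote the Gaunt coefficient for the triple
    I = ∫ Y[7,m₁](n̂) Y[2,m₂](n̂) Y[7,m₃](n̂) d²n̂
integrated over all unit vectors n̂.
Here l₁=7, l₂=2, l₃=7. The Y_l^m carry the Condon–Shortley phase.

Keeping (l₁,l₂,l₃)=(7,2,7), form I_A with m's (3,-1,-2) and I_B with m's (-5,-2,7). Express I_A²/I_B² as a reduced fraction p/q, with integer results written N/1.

Same 7,2,7: normalisation and zero-m 3j drop out of the ratio.
A: Δ: 2! 12! 2! / 17! → 1/185640; sum: t=0:+1/1935360 t=1:−1/4354560 = 1/3483648; 3j²(7 2 7; 3 -1 -2) = Δ·Π!·Σ² = 125/12376  (sign -1)
B: Δ: 2! 12! 2! / 17! → 1/185640; sum: t=0:+1/1916006400 = 1/1916006400; 3j²(7 2 7; -5 -2 7) = Δ·Π!·Σ² = 1/340  (sign +1)
I_A²/I_B² = (125/12376)/(1/340) = 625/182

625/182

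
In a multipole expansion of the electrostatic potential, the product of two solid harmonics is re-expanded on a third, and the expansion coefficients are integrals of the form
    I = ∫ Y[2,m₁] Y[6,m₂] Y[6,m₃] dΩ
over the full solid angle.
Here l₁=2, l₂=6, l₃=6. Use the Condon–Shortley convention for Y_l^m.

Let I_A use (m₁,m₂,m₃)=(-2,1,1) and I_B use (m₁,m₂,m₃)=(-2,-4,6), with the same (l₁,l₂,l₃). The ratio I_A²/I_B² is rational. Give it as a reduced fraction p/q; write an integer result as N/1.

147/22

l's match ⇒ only the (l;m) 3-j factors differ between A and B.
A: triangle coeff Δ(2,6,6) = 1/90090; Σ_t [2,2]: t=2:+1/57600 = 1/57600; (3j)²=21/715 [(2 6 6; -2 1 1)], sign=-1
B: triangle coeff Δ(2,6,6) = 1/90090; Σ_t [2,2]: t=2:+1/14515200 = 1/14515200; (3j)²=2/455 [(2 6 6; -2 -4 6)], sign=+1
I_A²/I_B² = (21/715)/(2/455) = 147/22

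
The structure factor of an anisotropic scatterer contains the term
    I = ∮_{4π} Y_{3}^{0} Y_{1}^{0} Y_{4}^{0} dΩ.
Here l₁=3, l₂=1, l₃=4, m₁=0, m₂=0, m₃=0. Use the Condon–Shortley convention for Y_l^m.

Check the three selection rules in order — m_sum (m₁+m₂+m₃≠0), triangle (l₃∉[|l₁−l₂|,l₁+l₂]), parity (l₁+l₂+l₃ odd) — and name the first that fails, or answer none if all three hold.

none

m₁+m₂+m₃ = 0 + 0 + 0 = 0  ✓
triangle: |3−1|=2 ≤ l₃=4 ≤ 3+1=4  ✓
parity: l₁+l₂+l₃ = 8 is even  ✓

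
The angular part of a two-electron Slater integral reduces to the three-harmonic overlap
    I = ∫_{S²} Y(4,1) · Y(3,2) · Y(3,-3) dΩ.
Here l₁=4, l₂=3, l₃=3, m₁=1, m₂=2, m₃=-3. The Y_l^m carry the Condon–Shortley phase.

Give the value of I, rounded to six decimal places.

Checks pass: Σm=0; 10 even; l₃=3∈[1,7].
(2·4+1)(2·3+1)(2·3+1) = 441
Δ: 4! 4! 2! / 11! → 1/34650
sum: t=1:−1/72 t=2:+1/16 t=3:−1/72 = 5/144
3j²(4 3 3; 0 0 0) = Δ·Π!·Σ² = 2/77  (sign -1)
sum: t=3:−1/288 = -1/288
3j²(4 3 3; 1 2 -3) = Δ·Π!·Σ² = 5/231  (sign -1)
combine: 4πI² = 441·2/77·5/231 = 30/121
take √, sign +1: I = 0.14046335

0.140463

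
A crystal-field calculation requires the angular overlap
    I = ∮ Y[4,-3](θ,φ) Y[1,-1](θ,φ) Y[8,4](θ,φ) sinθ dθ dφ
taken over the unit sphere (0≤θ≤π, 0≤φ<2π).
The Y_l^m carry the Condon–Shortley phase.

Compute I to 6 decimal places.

|4−1|≤8≤4+1 violated ⇒ I = 0

0.000000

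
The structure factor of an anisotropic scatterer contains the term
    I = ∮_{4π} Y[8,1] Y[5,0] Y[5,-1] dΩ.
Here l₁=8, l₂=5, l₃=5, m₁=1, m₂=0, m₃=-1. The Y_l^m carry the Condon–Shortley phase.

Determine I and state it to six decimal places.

m-sum 0 ✓  L=18 even ✓  3≤5≤13 ✓
Π(2lᵢ+1) = 17×11×11 = 2057
triangle coeff Δ(8,5,5) = 1/37413090
Σ_t [3,5]: t=3:−1/1036800 t=4:+1/331776 t=5:−1/1036800 = 1/921600
(3j)²=490/46189 [(8 5 5; 0 0 0)], sign=-1
Σ_t [3,5]: t=3:−1/829440 t=4:+1/414720 t=5:−1/2073600 = 1/1382400
(3j)²=294/46189 [(8 5 5; 1 0 -1)], sign=+1
⇒ 4πI² = 144060/1037153
I = (-1)√(144060/1037153/(4π)) = -0.10513453

-0.105135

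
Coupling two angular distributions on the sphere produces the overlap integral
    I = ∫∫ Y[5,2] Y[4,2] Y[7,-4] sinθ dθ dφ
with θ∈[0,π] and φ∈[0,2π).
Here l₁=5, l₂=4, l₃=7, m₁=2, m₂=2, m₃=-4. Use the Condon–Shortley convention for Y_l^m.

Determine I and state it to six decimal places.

m-sum 0 ✓  L=16 even ✓  1≤7≤9 ✓
Π(2lᵢ+1) = 11×9×15 = 1485
triangle coeff Δ(5,4,7) = 1/6126120
Σ_t [0,2]: t=0:+1/69120 t=1:−1/20736 t=2:+1/69120 = -1/51840
(3j)²=280/21879 [(5 4 7; 0 0 0)], sign=+1
Σ_t [0,2]: t=0:+1/1036800 t=1:−1/172800 t=2:+1/483840 = -1/362880
(3j)²=20/1547 [(5 4 7; 2 2 -4)], sign=+1
⇒ 4πI² = 12000/48841
I = (+1)√(12000/48841/(4π)) = 0.13982777

0.139828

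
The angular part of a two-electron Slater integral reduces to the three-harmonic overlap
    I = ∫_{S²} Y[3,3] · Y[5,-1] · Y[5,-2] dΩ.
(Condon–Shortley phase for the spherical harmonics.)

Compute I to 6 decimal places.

0.000000

l₁+l₂+l₃=13 is odd: 3j(l;000)=0 ⇒ I=0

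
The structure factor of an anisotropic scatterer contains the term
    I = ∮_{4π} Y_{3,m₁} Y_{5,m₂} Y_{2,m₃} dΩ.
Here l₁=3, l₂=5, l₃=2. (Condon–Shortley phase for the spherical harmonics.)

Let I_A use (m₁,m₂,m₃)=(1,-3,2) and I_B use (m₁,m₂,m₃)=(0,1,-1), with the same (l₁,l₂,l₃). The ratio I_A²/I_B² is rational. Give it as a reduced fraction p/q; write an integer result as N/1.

7/8

Same 3,5,2: normalisation and zero-m 3j drop out of the ratio.
A: Δ: 6! 0! 4! / 11! → 1/2310; sum: t=2:+1/1152 = 1/1152; 3j²(3 5 2; 1 -3 2) = Δ·Π!·Σ² = 1/33  (sign +1)
B: Δ: 6! 0! 4! / 11! → 1/2310; sum: t=3:−1/216 = -1/216; 3j²(3 5 2; 0 1 -1) = Δ·Π!·Σ² = 8/231  (sign +1)
I_A²/I_B² = (1/33)/(8/231) = 7/8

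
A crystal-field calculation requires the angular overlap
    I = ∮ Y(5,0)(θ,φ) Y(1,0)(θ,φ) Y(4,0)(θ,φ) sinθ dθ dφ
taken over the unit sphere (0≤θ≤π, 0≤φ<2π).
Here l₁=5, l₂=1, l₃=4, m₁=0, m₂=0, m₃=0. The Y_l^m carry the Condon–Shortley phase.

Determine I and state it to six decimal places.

0.245532

Rules hold: Σm=0, L=10 even, 4≤4≤6.
N = 11·3·9 = 297
Δ = 2!·8!·0!/11! = 1/495
Racah Σ t=1..1: t=1:−1/576 = -1/576
⇒ 3j(5 1 4; 0 0 0)² = 5/99, sgn -1
(m-triple is (0,0,0) — same symbol as above.)
4πI² = N·(3j₀)²·(3jₘ)² = 25/33
I = +1·√(0.757576/4π) = 0.24553200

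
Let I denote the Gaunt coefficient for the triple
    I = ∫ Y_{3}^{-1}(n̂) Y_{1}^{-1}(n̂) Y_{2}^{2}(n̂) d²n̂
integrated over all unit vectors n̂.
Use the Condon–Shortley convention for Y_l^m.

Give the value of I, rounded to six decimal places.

Checks pass: Σm=0; 6 even; l₃=2∈[2,4].
(2·3+1)(2·1+1)(2·2+1) = 105
Δ: 2! 4! 0! / 7! → 1/105
sum: t=1:−1/4 = -1/4
3j²(3 1 2; 0 0 0) = Δ·Π!·Σ² = 3/35  (sign -1)
sum: t=0:+1/48 = 1/48
3j²(3 1 2; -1 -1 2) = Δ·Π!·Σ² = 1/105  (sign +1)
combine: 4πI² = 105·3/35·1/105 = 3/35
take √, sign -1: I = -0.08258890

-0.082589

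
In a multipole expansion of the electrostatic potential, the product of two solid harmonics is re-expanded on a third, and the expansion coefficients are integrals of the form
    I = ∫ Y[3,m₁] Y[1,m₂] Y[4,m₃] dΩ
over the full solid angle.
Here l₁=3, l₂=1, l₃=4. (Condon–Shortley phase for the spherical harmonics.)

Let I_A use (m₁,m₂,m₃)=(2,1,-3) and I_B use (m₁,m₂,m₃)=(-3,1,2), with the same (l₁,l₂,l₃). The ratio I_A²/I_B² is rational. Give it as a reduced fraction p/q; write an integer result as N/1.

21/1

Same 3,1,4: normalisation and zero-m 3j drop out of the ratio.
A: Δ: 0! 6! 2! / 9! → 1/252; sum: t=0:+1/240 = 1/240; 3j²(3 1 4; 2 1 -3) = Δ·Π!·Σ² = 1/12  (sign -1)
B: Δ: 0! 6! 2! / 9! → 1/252; sum: t=0:+1/1440 = 1/1440; 3j²(3 1 4; -3 1 2) = Δ·Π!·Σ² = 1/252  (sign +1)
I_A²/I_B² = (1/12)/(1/252) = 21/1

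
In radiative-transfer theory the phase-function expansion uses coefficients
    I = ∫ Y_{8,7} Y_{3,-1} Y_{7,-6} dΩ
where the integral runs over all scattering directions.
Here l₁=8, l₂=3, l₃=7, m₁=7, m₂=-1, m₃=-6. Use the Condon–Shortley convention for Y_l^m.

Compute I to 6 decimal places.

0.061743

m-sum 0 ✓  L=18 even ✓  5≤7≤11 ✓
Π(2lᵢ+1) = 17×7×15 = 1785
triangle coeff Δ(8,3,7) = 1/5290740
Σ_t [1,3]: t=1:−1/7257600 t=2:+1/2073600 t=3:−1/7257600 = 1/4838400
(3j)²=252/20995 [(8 3 7; 0 0 0)], sign=-1
Σ_t [0,1]: t=0:+1/1916006400 t=1:−1/2874009600 = 1/5748019200
(3j)²=13/5814 [(8 3 7; 7 -1 -6)], sign=-1
⇒ 4πI² = 294/6137
I = (+1)√(294/6137/(4π)) = 0.06174342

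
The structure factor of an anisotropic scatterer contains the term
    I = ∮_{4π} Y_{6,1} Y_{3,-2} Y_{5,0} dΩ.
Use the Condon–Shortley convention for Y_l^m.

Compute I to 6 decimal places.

0.000000

1 − 2 + 0 = -1 ≠ 0: azimuthal integral kills it; I = 0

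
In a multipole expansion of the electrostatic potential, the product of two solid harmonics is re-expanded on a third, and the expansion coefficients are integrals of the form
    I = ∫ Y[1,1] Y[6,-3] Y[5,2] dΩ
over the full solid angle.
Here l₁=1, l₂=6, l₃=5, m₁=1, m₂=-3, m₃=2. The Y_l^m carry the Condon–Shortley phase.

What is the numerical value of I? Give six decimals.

-0.245154

m-sum 0 ✓  L=12 even ✓  5≤5≤7 ✓
Π(2lᵢ+1) = 3×13×11 = 429
triangle coeff Δ(1,6,5) = 1/858
Σ_t [1,1]: t=1:−1/14400 = -1/14400
(3j)²=6/143 [(1 6 5; 0 0 0)], sign=+1
Σ_t [0,0]: t=0:+1/60480 = 1/60480
(3j)²=6/143 [(1 6 5; 1 -3 2)], sign=-1
⇒ 4πI² = 108/143
I = (-1)√(108/143/(4π)) = -0.24515397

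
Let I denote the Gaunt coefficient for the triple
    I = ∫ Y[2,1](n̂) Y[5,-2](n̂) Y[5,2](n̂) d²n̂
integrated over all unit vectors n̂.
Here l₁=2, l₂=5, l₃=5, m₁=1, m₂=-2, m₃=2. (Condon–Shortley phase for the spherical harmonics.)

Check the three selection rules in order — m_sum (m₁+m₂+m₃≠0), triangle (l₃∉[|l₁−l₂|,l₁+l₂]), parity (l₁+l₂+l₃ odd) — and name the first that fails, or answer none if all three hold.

m_sum

azimuthal sum: 1 − 2 + 2 = 1  ✗
3 ≤ 5 ≤ 7 (triangle on l)
L = 2 + 5 + 5 = 12 (even)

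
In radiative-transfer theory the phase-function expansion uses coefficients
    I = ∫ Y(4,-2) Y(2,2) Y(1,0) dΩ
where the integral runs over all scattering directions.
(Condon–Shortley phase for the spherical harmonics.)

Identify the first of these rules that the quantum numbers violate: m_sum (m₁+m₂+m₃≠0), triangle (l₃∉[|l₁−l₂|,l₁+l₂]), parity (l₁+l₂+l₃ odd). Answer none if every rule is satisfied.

triangle

azimuthal sum: -2 + 2 + 0 = 0  ✓
2 ≤ 1 ≤ 6 (triangle on l)  ✗
L = 4 + 2 + 1 = 7 (odd)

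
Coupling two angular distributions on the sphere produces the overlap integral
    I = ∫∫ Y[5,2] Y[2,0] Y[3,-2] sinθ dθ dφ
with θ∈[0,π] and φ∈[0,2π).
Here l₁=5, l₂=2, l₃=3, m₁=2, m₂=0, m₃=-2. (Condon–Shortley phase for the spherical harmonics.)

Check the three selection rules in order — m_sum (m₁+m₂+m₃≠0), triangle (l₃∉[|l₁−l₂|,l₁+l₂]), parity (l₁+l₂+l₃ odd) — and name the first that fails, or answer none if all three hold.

m₁+m₂+m₃ = 2 + 0 − 2 = 0  ✓
triangle: |5−2|=3 ≤ l₃=3 ≤ 5+2=7  ✓
parity: l₁+l₂+l₃ = 10 is even  ✓

none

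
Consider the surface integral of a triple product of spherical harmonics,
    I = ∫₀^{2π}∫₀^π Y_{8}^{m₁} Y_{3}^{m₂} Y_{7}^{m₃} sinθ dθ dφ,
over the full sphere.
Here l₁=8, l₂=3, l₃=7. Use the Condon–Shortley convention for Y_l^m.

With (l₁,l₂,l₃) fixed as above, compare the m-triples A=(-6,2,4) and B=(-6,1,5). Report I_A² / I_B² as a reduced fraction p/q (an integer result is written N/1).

Same 8,3,7: normalisation and zero-m 3j drop out of the ratio.
A: Δ: 4! 12! 2! / 19! → 1/5290740; sum: t=3:−1/479001600 t=4:+1/174182400 = 1/273715200; 3j²(8 3 7; -6 2 4) = Δ·Π!·Σ² = 49/3876  (sign -1)
B: Δ: 4! 12! 2! / 19! → 1/5290740; sum: t=2:+1/3832012800 t=3:−1/239500800 t=4:+1/348364800 = -1/958003200; 3j²(8 3 7; -6 1 5) = Δ·Π!·Σ² = 8/4845  (sign -1)
I_A²/I_B² = (49/3876)/(8/4845) = 245/32

245/32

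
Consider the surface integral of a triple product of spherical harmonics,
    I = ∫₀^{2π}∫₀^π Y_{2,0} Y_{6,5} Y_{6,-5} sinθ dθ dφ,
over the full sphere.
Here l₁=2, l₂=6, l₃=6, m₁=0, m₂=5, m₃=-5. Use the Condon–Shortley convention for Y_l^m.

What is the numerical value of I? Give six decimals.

Rules hold: Σm=0, L=14 even, 4≤6≤8.
N = 5·13·13 = 845
Δ = 2!·2!·10!/15! = 1/90090
Racah Σ t=0..2: t=0:+1/69120 t=1:−1/14400 t=2:+1/69120 = -7/172800
⇒ 3j(2 6 6; 0 0 0)² = 14/715, sgn -1
Racah Σ t=1..2: t=1:−1/3628800 t=2:+1/1451520 = 1/2419200
⇒ 3j(2 6 6; 0 5 -5)² = 11/910, sgn -1
4πI² = N·(3j₀)²·(3jₘ)² = 1/5
I = +1·√(0.2/4π) = 0.12615663

0.126157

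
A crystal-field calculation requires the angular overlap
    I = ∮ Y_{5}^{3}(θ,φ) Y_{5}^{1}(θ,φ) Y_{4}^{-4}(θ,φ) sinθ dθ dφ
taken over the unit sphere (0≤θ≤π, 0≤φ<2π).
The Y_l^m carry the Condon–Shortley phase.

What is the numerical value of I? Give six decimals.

m-sum 0 ✓  L=14 even ✓  0≤4≤10 ✓
Π(2lᵢ+1) = 11×11×9 = 1089
triangle coeff Δ(5,5,4) = 1/3153150
Σ_t [1,5]: t=1:−1/69120 t=2:+1/1728 t=3:−1/576 t=4:+1/1728 t=5:−1/69120 = -7/11520
(3j)²=2/143 [(5 5 4; 0 0 0)], sign=-1
Σ_t [2,2]: t=2:+1/27648 = 1/27648
(3j)²=10/429 [(5 5 4; 3 1 -4)], sign=+1
⇒ 4πI² = 60/169
I = (-1)√(60/169/(4π)) = -0.16808437

-0.168084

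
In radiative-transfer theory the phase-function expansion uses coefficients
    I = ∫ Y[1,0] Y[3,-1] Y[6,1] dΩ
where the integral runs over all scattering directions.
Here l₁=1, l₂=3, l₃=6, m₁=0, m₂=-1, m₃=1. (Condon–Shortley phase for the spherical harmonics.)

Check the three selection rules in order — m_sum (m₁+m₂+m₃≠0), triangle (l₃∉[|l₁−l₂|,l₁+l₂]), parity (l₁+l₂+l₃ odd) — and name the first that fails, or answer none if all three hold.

triangle

azimuthal sum: 0 − 1 + 1 = 0  ✓
2 ≤ 6 ≤ 4 (triangle on l)  ✗
L = 1 + 3 + 6 = 10 (even)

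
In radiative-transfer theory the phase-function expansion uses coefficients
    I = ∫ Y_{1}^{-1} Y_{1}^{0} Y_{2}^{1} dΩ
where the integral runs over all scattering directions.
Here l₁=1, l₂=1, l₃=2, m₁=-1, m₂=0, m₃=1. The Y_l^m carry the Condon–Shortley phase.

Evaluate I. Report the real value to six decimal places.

-0.218510

m-sum 0 ✓  L=4 even ✓  0≤2≤2 ✓
Π(2lᵢ+1) = 3×3×5 = 45
triangle coeff Δ(1,1,2) = 1/30
Σ_t [0,0]: t=0:+1/1 = 1/1
(3j)²=2/15 [(1 1 2; 0 0 0)], sign=+1
Σ_t [0,0]: t=0:+1/2 = 1/2
(3j)²=1/10 [(1 1 2; -1 0 1)], sign=-1
⇒ 4πI² = 3/5
I = (-1)√(3/5/(4π)) = -0.21850969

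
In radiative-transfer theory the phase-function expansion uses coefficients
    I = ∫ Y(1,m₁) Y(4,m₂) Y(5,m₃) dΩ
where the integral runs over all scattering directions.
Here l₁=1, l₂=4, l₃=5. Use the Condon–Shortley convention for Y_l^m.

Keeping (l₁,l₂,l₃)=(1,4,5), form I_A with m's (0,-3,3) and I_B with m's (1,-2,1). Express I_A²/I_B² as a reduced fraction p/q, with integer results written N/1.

8/3

Shared (l₁,l₂,l₃)=(1,4,5): N and (l;000)² cancel in I_A²/I_B².
A: Δ = 0!·2!·8!/11! = 1/495; Racah Σ t=0..0: t=0:+1/5040 = 1/5040; ⇒ 3j(1 4 5; 0 -3 3)² = 16/495, sgn +1
B: Δ = 0!·2!·8!/11! = 1/495; Racah Σ t=0..0: t=0:+1/2880 = 1/2880; ⇒ 3j(1 4 5; 1 -2 1)² = 2/165, sgn +1
I_A²/I_B² = (16/495)/(2/165) = 8/3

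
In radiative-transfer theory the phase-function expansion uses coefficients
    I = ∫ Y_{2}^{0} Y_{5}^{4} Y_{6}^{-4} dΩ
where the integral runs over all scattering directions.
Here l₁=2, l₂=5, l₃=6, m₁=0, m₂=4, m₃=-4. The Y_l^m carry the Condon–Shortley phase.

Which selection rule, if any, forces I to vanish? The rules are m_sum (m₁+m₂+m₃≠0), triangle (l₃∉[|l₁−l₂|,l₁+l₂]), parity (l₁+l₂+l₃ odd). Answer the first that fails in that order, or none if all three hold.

parity

m₁+m₂+m₃ = 0 + 4 − 4 = 0  ✓
triangle: |2−5|=3 ≤ l₃=6 ≤ 2+5=7  ✓
parity: l₁+l₂+l₃ = 13 is odd  ✗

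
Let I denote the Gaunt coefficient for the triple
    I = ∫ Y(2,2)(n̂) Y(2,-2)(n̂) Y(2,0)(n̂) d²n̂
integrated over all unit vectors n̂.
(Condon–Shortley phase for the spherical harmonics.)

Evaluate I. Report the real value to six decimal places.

Rules hold: Σm=0, L=6 even, 0≤2≤4.
N = 5·5·5 = 125
Δ = 2!·2!·2!/7! = 1/630
Racah Σ t=0..2: t=0:+1/8 t=1:−1/1 t=2:+1/8 = -3/4
⇒ 3j(2 2 2; 0 0 0)² = 2/35, sgn -1
Racah Σ t=0..0: t=0:+1/8 = 1/8
⇒ 3j(2 2 2; 2 -2 0)² = 2/35, sgn +1
4πI² = N·(3j₀)²·(3jₘ)² = 20/49
I = -1·√(0.408163/4π) = -0.18022375

-0.180224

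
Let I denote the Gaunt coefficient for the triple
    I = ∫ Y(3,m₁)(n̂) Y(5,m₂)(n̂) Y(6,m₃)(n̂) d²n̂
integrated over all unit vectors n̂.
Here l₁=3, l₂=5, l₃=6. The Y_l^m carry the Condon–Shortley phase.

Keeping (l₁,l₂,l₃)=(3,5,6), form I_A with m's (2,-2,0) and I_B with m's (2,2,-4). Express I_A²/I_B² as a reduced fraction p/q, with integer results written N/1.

Same 3,5,6: normalisation and zero-m 3j drop out of the ratio.
A: Δ: 2! 4! 8! / 15! → 1/675675; sum: t=0:+1/8640 t=1:−1/34560 = 1/11520; 3j²(3 5 6; 2 -2 0) = Δ·Π!·Σ² = 3/143  (sign +1)
B: Δ: 2! 4! 8! / 15! → 1/675675; sum: t=0:+1/60480 t=1:−1/34560 = -1/80640; 3j²(3 5 6; 2 2 -4) = Δ·Π!·Σ² = 6/1001  (sign -1)
I_A²/I_B² = (3/143)/(6/1001) = 7/2

7/2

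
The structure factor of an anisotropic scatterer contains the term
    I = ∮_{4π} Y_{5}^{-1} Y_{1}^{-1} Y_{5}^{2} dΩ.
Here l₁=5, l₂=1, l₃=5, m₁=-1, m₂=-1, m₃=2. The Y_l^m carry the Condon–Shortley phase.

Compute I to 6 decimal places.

0.000000

Σlᵢ=11 odd — θ-integrand is odd under cosθ→−cosθ; I=0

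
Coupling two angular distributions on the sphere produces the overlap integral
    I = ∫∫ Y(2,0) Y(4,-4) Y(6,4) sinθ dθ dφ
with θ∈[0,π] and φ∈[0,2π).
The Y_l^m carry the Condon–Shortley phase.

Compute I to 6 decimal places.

0.106690

m-sum 0 ✓  L=12 even ✓  2≤6≤6 ✓
Π(2lᵢ+1) = 5×9×13 = 585
triangle coeff Δ(2,4,6) = 1/6435
Σ_t [0,0]: t=0:+1/2304 = 1/2304
(3j)²=5/143 [(2 4 6; 0 0 0)], sign=+1
Σ_t [0,0]: t=0:+1/161280 = 1/161280
(3j)²=1/143 [(2 4 6; 0 -4 4)], sign=+1
⇒ 4πI² = 225/1573
I = (+1)√(225/1573/(4π)) = 0.10668957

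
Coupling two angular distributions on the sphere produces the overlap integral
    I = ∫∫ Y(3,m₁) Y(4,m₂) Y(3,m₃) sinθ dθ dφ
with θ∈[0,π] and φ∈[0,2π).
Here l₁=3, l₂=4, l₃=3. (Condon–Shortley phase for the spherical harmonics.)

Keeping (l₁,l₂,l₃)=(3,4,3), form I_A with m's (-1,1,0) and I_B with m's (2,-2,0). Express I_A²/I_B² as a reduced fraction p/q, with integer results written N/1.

5/1

Shared (l₁,l₂,l₃)=(3,4,3): N and (l;000)² cancel in I_A²/I_B².
A: Δ = 4!·2!·4!/11! = 1/34650; Racah Σ t=2..4: t=2:+1/48 t=3:−1/24 t=4:+1/288 = -5/288; ⇒ 3j(3 4 3; -1 1 0)² = 5/462, sgn +1
B: Δ = 4!·2!·4!/11! = 1/34650; Racah Σ t=0..1: t=0:+1/96 t=1:−1/72 = -1/288; ⇒ 3j(3 4 3; 2 -2 0)² = 1/462, sgn +1
I_A²/I_B² = (5/462)/(1/462) = 5/1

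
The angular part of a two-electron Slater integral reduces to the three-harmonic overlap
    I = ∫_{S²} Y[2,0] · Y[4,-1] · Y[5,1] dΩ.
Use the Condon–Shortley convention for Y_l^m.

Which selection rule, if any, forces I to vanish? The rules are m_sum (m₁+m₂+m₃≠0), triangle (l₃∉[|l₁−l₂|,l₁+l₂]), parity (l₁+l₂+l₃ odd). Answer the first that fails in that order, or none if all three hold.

parity

Σmᵢ = 0  ✓
l₃∈[|l₁−l₂|,l₁+l₂]=[2,6], have l₃=5  ✓
Σlᵢ = 11 ⇒ odd  ✗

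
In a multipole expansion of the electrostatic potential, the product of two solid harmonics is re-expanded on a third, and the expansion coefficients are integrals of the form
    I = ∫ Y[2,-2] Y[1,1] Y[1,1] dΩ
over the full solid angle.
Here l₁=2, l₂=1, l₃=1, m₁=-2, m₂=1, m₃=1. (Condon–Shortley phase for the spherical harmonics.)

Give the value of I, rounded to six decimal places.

0.309019

Checks pass: Σm=0; 4 even; l₃=1∈[1,3].
(2·2+1)(2·1+1)(2·1+1) = 45
Δ: 2! 2! 0! / 5! → 1/30
sum: t=1:−1/1 = -1/1
3j²(2 1 1; 0 0 0) = Δ·Π!·Σ² = 2/15  (sign +1)
sum: t=2:+1/4 = 1/4
3j²(2 1 1; -2 1 1) = Δ·Π!·Σ² = 1/5  (sign +1)
combine: 4πI² = 45·2/15·1/5 = 6/5
take √, sign +1: I = 0.30901936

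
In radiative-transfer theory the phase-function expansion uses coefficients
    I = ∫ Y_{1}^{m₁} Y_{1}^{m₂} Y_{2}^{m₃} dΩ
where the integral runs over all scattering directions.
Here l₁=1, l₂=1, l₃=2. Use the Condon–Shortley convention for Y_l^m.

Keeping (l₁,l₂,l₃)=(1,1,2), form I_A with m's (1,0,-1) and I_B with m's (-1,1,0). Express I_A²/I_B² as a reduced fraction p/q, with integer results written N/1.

Same 1,1,2: normalisation and zero-m 3j drop out of the ratio.
A: Δ: 0! 2! 2! / 5! → 1/30; sum: t=0:+1/2 = 1/2; 3j²(1 1 2; 1 0 -1) = Δ·Π!·Σ² = 1/10  (sign -1)
B: Δ: 0! 2! 2! / 5! → 1/30; sum: t=0:+1/4 = 1/4; 3j²(1 1 2; -1 1 0) = Δ·Π!·Σ² = 1/30  (sign +1)
I_A²/I_B² = (1/10)/(1/30) = 3/1

3/1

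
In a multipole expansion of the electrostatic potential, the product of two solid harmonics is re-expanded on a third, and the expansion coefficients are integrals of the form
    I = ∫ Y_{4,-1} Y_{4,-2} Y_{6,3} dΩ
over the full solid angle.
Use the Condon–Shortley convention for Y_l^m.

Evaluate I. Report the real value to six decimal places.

-0.103072

Rules hold: Σm=0, L=14 even, 0≤6≤8.
N = 9·9·13 = 1053
Δ = 2!·6!·6!/15! = 1/1261260
Racah Σ t=0..2: t=0:+1/4608 t=1:−1/1296 t=2:+1/4608 = -7/20736
⇒ 3j(4 4 6; 0 0 0)² = 20/1287, sgn -1
Racah Σ t=0..2: t=0:+1/11520 t=1:−1/5760 t=2:+1/51840 = -7/103680
⇒ 3j(4 4 6; -1 -2 3)² = 7/858, sgn +1
4πI² = N·(3j₀)²·(3jₘ)² = 210/1573
I = -1·√(0.133503/4π) = -0.10307192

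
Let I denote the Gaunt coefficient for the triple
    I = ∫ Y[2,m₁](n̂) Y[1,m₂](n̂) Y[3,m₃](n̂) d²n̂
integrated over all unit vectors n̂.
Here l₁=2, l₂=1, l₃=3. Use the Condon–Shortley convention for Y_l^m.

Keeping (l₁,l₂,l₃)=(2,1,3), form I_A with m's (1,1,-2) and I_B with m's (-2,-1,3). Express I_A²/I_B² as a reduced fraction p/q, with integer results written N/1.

l's match ⇒ only the (l;m) 3-j factors differ between A and B.
A: triangle coeff Δ(2,1,3) = 1/105; Σ_t [0,0]: t=0:+1/12 = 1/12; (3j)²=2/21 [(2 1 3; 1 1 -2)], sign=-1
B: triangle coeff Δ(2,1,3) = 1/105; Σ_t [0,0]: t=0:+1/48 = 1/48; (3j)²=1/7 [(2 1 3; -2 -1 3)], sign=+1
I_A²/I_B² = (2/21)/(1/7) = 2/3

2/3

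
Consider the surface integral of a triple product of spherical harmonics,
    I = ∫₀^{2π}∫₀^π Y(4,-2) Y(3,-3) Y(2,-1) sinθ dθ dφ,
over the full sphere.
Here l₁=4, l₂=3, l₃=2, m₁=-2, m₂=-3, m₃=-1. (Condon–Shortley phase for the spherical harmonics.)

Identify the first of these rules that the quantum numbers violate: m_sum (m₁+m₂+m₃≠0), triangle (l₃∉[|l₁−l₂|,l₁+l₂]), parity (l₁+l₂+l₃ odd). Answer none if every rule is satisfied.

Σmᵢ = -6  ✗
l₃∈[|l₁−l₂|,l₁+l₂]=[1,7], have l₃=2
Σlᵢ = 9 ⇒ odd

m_sum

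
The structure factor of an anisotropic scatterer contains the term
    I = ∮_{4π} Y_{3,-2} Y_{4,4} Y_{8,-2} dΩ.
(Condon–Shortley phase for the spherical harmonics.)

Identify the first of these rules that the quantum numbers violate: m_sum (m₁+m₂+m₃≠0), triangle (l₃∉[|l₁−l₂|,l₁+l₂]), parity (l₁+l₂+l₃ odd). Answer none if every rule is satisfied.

triangle

azimuthal sum: -2 + 4 − 2 = 0  ✓
1 ≤ 8 ≤ 7 (triangle on l)  ✗
L = 3 + 4 + 8 = 15 (odd)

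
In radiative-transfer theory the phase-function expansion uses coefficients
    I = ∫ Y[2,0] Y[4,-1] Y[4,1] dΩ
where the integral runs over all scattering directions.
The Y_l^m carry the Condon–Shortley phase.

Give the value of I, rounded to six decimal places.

-0.139264

Checks pass: Σm=0; 10 even; l₃=4∈[2,6].
(2·2+1)(2·4+1)(2·4+1) = 405
Δ: 2! 2! 6! / 11! → 1/13860
sum: t=0:+1/192 t=1:−1/36 t=2:+1/192 = -5/288
3j²(2 4 4; 0 0 0) = Δ·Π!·Σ² = 20/693  (sign -1)
sum: t=0:+1/144 t=1:−1/48 t=2:+1/480 = -17/1440
3j²(2 4 4; 0 -1 1) = Δ·Π!·Σ² = 289/13860  (sign +1)
combine: 4πI² = 405·20/693·289/13860 = 1445/5929
take √, sign -1: I = -0.13926381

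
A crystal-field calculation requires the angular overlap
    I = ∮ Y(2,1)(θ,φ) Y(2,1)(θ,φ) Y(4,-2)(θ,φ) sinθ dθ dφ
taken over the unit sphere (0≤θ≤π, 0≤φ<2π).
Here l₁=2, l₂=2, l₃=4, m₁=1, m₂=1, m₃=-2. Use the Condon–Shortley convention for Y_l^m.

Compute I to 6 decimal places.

0.254875

Rules hold: Σm=0, L=8 even, 0≤4≤4.
N = 5·5·9 = 225
Δ = 0!·4!·4!/9! = 1/630
Racah Σ t=0..0: t=0:+1/16 = 1/16
⇒ 3j(2 2 4; 0 0 0)² = 2/35, sgn +1
Racah Σ t=0..0: t=0:+1/36 = 1/36
⇒ 3j(2 2 4; 1 1 -2)² = 4/63, sgn +1
4πI² = N·(3j₀)²·(3jₘ)² = 40/49
I = +1·√(0.816327/4π) = 0.25487487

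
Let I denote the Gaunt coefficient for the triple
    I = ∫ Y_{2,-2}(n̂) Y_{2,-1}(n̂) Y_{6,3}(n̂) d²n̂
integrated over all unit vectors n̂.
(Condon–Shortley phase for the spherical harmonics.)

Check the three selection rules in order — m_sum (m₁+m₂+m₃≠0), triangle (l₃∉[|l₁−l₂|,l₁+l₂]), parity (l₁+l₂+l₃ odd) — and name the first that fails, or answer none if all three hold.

triangle

azimuthal sum: -2 − 1 + 3 = 0  ✓
0 ≤ 6 ≤ 4 (triangle on l)  ✗
L = 2 + 2 + 6 = 10 (even)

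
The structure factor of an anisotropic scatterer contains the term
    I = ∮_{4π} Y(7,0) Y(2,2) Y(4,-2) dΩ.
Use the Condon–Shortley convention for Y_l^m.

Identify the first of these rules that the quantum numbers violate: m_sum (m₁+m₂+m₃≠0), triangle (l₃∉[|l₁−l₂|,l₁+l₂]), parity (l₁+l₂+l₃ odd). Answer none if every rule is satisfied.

triangle

azimuthal sum: 0 + 2 − 2 = 0  ✓
5 ≤ 4 ≤ 9 (triangle on l)  ✗
L = 7 + 2 + 4 = 13 (odd)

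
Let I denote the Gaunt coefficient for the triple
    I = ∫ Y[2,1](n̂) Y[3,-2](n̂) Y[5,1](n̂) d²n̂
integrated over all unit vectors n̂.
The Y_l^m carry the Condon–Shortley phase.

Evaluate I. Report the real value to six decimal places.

-0.117387

Checks pass: Σm=0; 10 even; l₃=5∈[1,5].
(2·2+1)(2·3+1)(2·5+1) = 385
Δ: 0! 4! 6! / 11! → 1/2310
sum: t=0:+1/144 = 1/144
3j²(2 3 5; 0 0 0) = Δ·Π!·Σ² = 10/231  (sign -1)
sum: t=0:+1/720 = 1/720
3j²(2 3 5; 1 -2 1) = Δ·Π!·Σ² = 4/385  (sign +1)
combine: 4πI² = 385·10/231·4/385 = 40/231
take √, sign -1: I = -0.11738675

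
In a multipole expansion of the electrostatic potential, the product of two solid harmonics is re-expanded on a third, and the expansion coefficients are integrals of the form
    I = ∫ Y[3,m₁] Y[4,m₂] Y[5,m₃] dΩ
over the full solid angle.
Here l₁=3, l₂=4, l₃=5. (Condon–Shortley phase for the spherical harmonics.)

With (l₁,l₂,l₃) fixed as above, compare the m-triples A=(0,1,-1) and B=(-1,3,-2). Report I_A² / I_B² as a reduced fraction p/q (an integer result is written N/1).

1083/2401

l's match ⇒ only the (l;m) 3-j factors differ between A and B.
A: triangle coeff Δ(3,4,5) = 1/180180; Σ_t [0,2]: t=0:+1/1440 t=1:−1/192 t=2:+1/432 = -19/8640; (3j)²=361/30030 [(3 4 5; 0 1 -1)], sign=-1
B: triangle coeff Δ(3,4,5) = 1/180180; Σ_t [1,2]: t=1:−1/4320 t=2:+1/960 = 7/8640; (3j)²=343/12870 [(3 4 5; -1 3 -2)], sign=-1
I_A²/I_B² = (361/30030)/(343/12870) = 1083/2401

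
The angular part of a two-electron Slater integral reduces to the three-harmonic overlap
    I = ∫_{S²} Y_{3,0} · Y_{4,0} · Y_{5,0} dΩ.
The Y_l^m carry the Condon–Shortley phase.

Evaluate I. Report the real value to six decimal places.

0.148374

m-sum 0 ✓  L=12 even ✓  1≤5≤7 ✓
Π(2lᵢ+1) = 7×9×11 = 693
triangle coeff Δ(3,4,5) = 1/180180
Σ_t [0,2]: t=0:+1/576 t=1:−1/144 t=2:+1/576 = -1/288
(3j)²=20/1001 [(3 4 5; 0 0 0)], sign=+1
(m-triple is (0,0,0) — same symbol as above.)
⇒ 4πI² = 3600/13013
I = (+1)√(3600/13013/(4π)) = 0.14837393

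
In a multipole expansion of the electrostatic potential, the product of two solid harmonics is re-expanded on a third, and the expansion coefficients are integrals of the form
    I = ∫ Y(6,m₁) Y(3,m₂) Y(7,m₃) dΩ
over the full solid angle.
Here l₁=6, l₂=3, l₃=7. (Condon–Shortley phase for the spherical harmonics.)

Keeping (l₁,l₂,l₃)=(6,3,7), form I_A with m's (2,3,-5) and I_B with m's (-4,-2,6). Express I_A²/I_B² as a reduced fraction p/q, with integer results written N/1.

405/416

Same 6,3,7: normalisation and zero-m 3j drop out of the ratio.
A: Δ: 2! 10! 4! / 17! → 1/2042040; sum: t=2:+1/3870720 = 1/3870720; 3j²(6 3 7; 2 3 -5) = Δ·Π!·Σ² = 135/6188  (sign +1)
B: Δ: 2! 10! 4! / 17! → 1/2042040; sum: t=0:+1/43545600 t=1:−1/8709120 = -1/10886400; 3j²(6 3 7; -4 -2 6) = Δ·Π!·Σ² = 8/357  (sign +1)
I_A²/I_B² = (135/6188)/(8/357) = 405/416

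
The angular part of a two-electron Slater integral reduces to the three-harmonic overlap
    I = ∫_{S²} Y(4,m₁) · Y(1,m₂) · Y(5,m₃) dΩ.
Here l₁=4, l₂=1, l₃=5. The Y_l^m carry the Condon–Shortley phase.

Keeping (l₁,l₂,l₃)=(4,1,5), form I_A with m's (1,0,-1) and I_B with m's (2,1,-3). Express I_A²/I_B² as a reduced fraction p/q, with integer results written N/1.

Shared (l₁,l₂,l₃)=(4,1,5): N and (l;000)² cancel in I_A²/I_B².
A: Δ = 0!·8!·2!/11! = 1/495; Racah Σ t=0..0: t=0:+1/720 = 1/720; ⇒ 3j(4 1 5; 1 0 -1)² = 8/165, sgn +1
B: Δ = 0!·8!·2!/11! = 1/495; Racah Σ t=0..0: t=0:+1/2880 = 1/2880; ⇒ 3j(4 1 5; 2 1 -3)² = 28/495, sgn +1
I_A²/I_B² = (8/165)/(28/495) = 6/7

6/7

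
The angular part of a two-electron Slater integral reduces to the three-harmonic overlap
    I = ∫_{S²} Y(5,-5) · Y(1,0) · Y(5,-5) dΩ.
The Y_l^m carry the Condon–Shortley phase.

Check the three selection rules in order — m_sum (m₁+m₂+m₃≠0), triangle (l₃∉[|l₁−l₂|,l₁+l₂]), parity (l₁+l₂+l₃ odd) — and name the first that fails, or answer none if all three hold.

m_sum

azimuthal sum: -5 + 0 − 5 = -10  ✗
4 ≤ 5 ≤ 6 (triangle on l)
L = 5 + 1 + 5 = 11 (odd)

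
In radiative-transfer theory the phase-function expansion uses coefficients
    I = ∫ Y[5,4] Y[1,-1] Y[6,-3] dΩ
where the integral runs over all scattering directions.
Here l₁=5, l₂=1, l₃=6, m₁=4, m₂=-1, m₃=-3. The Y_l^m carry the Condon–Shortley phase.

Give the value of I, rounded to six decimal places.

-0.070770

m-sum 0 ✓  L=12 even ✓  4≤6≤6 ✓
Π(2lᵢ+1) = 11×3×13 = 429
triangle coeff Δ(5,1,6) = 1/858
Σ_t [0,0]: t=0:+1/14400 = 1/14400
(3j)²=6/143 [(5 1 6; 0 0 0)], sign=+1
Σ_t [0,0]: t=0:+1/725760 = 1/725760
(3j)²=1/286 [(5 1 6; 4 -1 -3)], sign=-1
⇒ 4πI² = 9/143
I = (-1)√(9/143/(4π)) = -0.07076985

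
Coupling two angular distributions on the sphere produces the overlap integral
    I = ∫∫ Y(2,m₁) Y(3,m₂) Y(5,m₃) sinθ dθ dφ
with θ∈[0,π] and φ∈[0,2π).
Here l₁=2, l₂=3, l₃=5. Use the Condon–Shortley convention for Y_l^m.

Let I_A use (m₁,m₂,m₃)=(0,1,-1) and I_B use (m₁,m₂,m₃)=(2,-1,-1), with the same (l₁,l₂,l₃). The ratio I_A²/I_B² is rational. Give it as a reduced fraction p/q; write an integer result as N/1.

6/1

Shared (l₁,l₂,l₃)=(2,3,5): N and (l;000)² cancel in I_A²/I_B².
A: Δ = 0!·4!·6!/11! = 1/2310; Racah Σ t=0..0: t=0:+1/192 = 1/192; ⇒ 3j(2 3 5; 0 1 -1)² = 3/77, sgn +1
B: Δ = 0!·4!·6!/11! = 1/2310; Racah Σ t=0..0: t=0:+1/1152 = 1/1152; ⇒ 3j(2 3 5; 2 -1 -1)² = 1/154, sgn +1
I_A²/I_B² = (3/77)/(1/154) = 6/1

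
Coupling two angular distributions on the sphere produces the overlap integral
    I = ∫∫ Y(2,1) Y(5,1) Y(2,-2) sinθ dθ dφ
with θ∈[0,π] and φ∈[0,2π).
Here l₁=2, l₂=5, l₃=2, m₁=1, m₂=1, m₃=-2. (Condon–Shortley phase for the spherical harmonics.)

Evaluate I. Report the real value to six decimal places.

0.000000

l₃=2 ∉ [3,7] — triangle fails ⇒ I = 0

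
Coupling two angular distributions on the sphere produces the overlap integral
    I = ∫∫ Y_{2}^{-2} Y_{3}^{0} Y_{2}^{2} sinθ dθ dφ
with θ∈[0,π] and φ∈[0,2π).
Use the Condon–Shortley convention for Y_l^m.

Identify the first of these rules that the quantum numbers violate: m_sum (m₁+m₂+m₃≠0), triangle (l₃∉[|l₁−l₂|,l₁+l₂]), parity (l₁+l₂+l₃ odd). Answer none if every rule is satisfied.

Σmᵢ = 0  ✓
l₃∈[|l₁−l₂|,l₁+l₂]=[1,5], have l₃=2  ✓
Σlᵢ = 7 ⇒ odd  ✗

parity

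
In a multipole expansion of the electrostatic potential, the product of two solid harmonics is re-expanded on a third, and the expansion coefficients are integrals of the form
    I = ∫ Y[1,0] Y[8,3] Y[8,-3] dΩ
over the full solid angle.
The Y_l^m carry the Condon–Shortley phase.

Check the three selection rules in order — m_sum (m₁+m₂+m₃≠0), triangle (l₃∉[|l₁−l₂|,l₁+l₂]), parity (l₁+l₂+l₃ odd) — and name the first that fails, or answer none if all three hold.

parity

Σmᵢ = 0  ✓
l₃∈[|l₁−l₂|,l₁+l₂]=[7,9], have l₃=8  ✓
Σlᵢ = 17 ⇒ odd  ✗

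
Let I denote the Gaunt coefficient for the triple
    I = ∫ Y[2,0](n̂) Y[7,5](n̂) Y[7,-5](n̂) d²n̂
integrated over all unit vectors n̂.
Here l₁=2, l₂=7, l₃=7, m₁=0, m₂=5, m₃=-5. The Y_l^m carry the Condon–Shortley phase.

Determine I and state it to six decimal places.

0.054230

Checks pass: Σm=0; 16 even; l₃=7∈[5,9].
(2·2+1)(2·7+1)(2·7+1) = 1125
Δ: 2! 2! 12! / 17! → 1/185640
sum: t=0:+1/2419200 t=1:−1/518400 t=2:+1/2419200 = -1/907200
3j²(2 7 7; 0 0 0) = Δ·Π!·Σ² = 56/3315  (sign +1)
sum: t=0:+1/1916006400 t=1:−1/39916800 t=2:+1/29030400 = 19/1916006400
3j²(2 7 7; 0 5 -5) = Δ·Π!·Σ² = 361/185640  (sign +1)
combine: 4πI² = 1125·56/3315·361/185640 = 1805/48841
take √, sign +1: I = 0.05423022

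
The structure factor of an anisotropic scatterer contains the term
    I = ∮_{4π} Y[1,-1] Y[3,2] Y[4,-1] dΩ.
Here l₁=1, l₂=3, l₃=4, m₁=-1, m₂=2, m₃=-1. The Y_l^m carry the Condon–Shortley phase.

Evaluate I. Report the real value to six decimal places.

-0.106622

Rules hold: Σm=0, L=8 even, 2≤4≤4.
N = 3·7·9 = 189
Δ = 0!·2!·6!/9! = 1/252
Racah Σ t=0..0: t=0:+1/36 = 1/36
⇒ 3j(1 3 4; 0 0 0)² = 4/63, sgn +1
Racah Σ t=0..0: t=0:+1/240 = 1/240
⇒ 3j(1 3 4; -1 2 -1)² = 1/84, sgn -1
4πI² = N·(3j₀)²·(3jₘ)² = 1/7
I = -1·√(0.142857/4π) = -0.10662181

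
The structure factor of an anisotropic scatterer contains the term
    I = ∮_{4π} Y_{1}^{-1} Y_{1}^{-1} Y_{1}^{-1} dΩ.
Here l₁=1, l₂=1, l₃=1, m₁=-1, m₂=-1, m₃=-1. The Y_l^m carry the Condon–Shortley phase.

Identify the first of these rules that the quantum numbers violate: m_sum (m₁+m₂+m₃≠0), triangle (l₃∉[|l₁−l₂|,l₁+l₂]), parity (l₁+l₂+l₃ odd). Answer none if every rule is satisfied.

m_sum

azimuthal sum: -1 − 1 − 1 = -3  ✗
0 ≤ 1 ≤ 2 (triangle on l)
L = 1 + 1 + 1 = 3 (odd)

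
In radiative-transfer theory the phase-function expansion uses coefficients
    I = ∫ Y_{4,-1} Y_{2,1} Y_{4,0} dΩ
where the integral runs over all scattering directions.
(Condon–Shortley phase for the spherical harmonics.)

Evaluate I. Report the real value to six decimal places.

Rules hold: Σm=0, L=10 even, 2≤4≤6.
N = 9·5·9 = 405
Δ = 2!·6!·2!/11! = 1/13860
Racah Σ t=0..2: t=0:+1/192 t=1:−1/36 t=2:+1/192 = -5/288
⇒ 3j(4 2 4; 0 0 0)² = 20/693, sgn -1
Racah Σ t=1..2: t=1:−1/96 t=2:+1/72 = 1/288
⇒ 3j(4 2 4; -1 1 0)² = 1/462, sgn +1
4πI² = N·(3j₀)²·(3jₘ)² = 150/5929
I = -1·√(0.0252994/4π) = -0.04486937

-0.044869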